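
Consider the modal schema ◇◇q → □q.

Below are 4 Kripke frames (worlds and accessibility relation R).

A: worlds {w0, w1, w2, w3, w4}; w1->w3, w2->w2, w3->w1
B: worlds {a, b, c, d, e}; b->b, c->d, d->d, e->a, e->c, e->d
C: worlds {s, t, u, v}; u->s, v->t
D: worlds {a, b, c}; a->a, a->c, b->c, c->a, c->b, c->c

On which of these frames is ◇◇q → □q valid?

C

This is the axiom for a generalized confluence (Geach) condition; its first-order frame correspondent is ∀x ∀y ∀z ((xR²y ∧ xRz) → ∃w (y = w ∧ z = w)).
A: fails — w1R²w1, w1Rw3 but w1 ≠ w3.
B: fails — eR²d, eRa but d ≠ a.
C: condition met.
D: fails — aR²a, aRc but a ≠ c.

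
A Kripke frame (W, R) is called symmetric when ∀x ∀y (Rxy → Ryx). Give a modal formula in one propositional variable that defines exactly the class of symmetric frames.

This is symmetry; the standard corresponding axiom is B: ψ → □◇ψ.

ψ → □◇ψ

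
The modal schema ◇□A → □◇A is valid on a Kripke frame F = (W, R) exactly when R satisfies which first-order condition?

This is the .2 axiom.
It corresponds to convergence: ∀x ∀y ∀z (Rxy ∧ Rxz → ∃w (Ryw ∧ Rzw)).

Convergence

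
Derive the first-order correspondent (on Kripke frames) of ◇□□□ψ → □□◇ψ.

∀x ∀y ∀z ((xRy ∧ xR²z) → ∃w (yR³w ∧ zRw))

This is a Sahlqvist (Geach-type) schema ◇^1□^3ψ → □^2◇^1ψ.
Minimal-valuation argument: fix x; take any y with xR^1y and any z with xR^2z. Set V(ψ) to the set of worlds R-reachable from y in exactly 3 steps. Then □^3ψ holds at y, so the antecedent holds at x; validity forces ◇^1ψ at z, giving a w with zR^1w and yR^3w.
First-order correspondent: ∀x ∀y ∀z ((xRy ∧ xR²z) → ∃w (yR³w ∧ zRw)).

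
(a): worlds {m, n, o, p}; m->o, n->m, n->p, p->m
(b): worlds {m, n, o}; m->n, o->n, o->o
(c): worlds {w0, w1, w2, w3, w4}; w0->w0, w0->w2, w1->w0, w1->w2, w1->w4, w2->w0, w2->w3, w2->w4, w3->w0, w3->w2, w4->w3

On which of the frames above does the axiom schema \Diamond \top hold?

The schema corresponds to seriality: \forall x \exists y Rxy.
(a): fails — world o has no successor.
(b): fails — world n has no successor.
(c): condition met.

(c)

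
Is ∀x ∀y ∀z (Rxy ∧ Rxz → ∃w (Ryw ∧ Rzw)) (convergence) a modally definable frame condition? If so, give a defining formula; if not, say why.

Yes, by ◇□r → □◇r

Yes: it is convergence, defined by the .2 schema ◇□r → □◇r.
Suppose ◇□r→□◇r is valid. Take Rxy, Rxz and set V(r)={w : Ryw}. Then □r at y so ◇□r at x, so □◇r at x, so ◇r at z, giving w with Rzw and Ryw.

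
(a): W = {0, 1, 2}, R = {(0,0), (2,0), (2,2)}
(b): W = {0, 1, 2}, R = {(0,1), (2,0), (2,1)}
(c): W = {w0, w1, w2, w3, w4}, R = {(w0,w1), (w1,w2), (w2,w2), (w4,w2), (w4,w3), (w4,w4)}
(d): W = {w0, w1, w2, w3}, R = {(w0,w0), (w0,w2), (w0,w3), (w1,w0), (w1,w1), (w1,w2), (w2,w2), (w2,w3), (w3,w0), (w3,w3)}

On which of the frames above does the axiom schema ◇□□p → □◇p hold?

Frame correspondent (Sahlqvist): ∀x ∀y ∀z ((xRy ∧ xRz) → ∃w (yR²w ∧ zRw)) — i.e. a generalized confluence (Geach) condition.
(a): holds.
(b): fails — 0R1, 0R1 but no w with 1R²w and 1Rw.
(c): fails — w4Rw2, w4Rw3 but no w with w2R²w and w3Rw.
(d): holds.

(a), (d)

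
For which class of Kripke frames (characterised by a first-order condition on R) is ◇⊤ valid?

Seriality

◇⊤ holds at w iff w has a successor, so frame-validity of ◇⊤ is exactly seriality. Equivalently via □φ → ◇φ:
Suppose □φ→◇φ is valid. At any x set V(φ)=W. Then □φ at x, so ◇φ at x, so x has a successor.
Conversely, any frame satisfying ∀x ∃y Rxy validates the schema.
So the correspondent is seriality.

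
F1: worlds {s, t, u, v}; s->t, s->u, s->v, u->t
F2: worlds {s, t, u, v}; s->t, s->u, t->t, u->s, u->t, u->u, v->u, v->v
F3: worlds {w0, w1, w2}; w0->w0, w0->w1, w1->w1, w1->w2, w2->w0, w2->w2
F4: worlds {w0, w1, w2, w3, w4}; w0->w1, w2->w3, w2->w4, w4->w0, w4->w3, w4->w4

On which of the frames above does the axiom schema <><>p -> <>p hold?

The schema corresponds to transitivity: forall x forall y forall z (Rxy & Ryz -> Rxz).
F1: condition met.
F2: fails — Rvu and Rut but not Rvt.
F3: fails — Rw1w2 and Rw2w0 but not Rw1w0.
F4: fails — Rw2w4 and Rw4w0 but not Rw2w0.

F1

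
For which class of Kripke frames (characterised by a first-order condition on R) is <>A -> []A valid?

Partial functionality

Suppose ◇A→□A is valid. Take Rxy, Rxz and set V(A)={y}. Then ◇A at x, so □A at x, so A at z, i.e. z=y.
Conversely, any frame satisfying forall x forall y forall z (Rxy & Rxz -> y = z) validates the schema.
Frame condition: forall x forall y forall z (Rxy & Rxz -> y = z).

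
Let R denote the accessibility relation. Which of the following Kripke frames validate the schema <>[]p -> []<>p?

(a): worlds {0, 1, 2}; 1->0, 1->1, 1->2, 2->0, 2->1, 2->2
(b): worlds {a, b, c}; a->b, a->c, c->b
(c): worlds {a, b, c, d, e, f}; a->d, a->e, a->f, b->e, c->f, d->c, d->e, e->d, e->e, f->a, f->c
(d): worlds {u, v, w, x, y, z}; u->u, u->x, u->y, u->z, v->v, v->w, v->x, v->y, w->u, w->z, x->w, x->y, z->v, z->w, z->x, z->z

none

This is the axiom for convergence; its first-order frame correspondent is forall x forall y forall z (Rxy & Rxz -> exists w (Ryw & Rzw)).
(a): fails — R10 and R10 but 0 and 0 have no common successor.
(b): fails — Rac and Rab but c and b have no common successor.
(c): fails — Rae and Raf but e and f have no common successor.
(d): fails — Ruz and Ruy but z and y have no common successor.
Valid on no frame.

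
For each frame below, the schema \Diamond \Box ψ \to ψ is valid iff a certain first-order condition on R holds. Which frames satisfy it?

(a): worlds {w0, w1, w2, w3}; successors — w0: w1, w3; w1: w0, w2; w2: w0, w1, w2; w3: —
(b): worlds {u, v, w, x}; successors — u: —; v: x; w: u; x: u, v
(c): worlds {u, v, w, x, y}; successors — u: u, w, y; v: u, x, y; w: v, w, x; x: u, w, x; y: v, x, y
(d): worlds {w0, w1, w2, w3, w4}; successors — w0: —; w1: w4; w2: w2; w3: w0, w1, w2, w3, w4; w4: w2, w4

This is the axiom for symmetry; its first-order frame correspondent is \forall x \forall y (Rxy \to Ryx).
(a): fails — Rw2w0 but not Rw0w2.
(b): fails — Rxu but not Rux.
(c): fails — Ryx but not Rxy.
(d): fails — Rw3w2 but not Rw2w3.
Valid on no frame.

none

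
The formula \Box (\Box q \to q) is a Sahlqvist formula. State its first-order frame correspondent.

Suppose □(□q→q) is valid. Take Rxy and set V(q)={w : Ryw}. Then at y, □q holds; since □(□q→q) at x, □q→q at y, so q at y, i.e. Ryy.
Conversely, on a frame with shift-reflexivity the schema holds at every world under every valuation.
So the correspondent is shift-reflexivity.

shift-reflexivity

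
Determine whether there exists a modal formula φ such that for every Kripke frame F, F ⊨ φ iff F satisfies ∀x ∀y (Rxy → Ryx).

Definable; q → □◇q defines it

Yes: it is symmetry, defined by the B schema q → □◇q.
Suppose q→□◇q is valid. Take Rxy and set V(q)={x}. Then q at x, so □◇q at x, so ◇q at y, so some z with Ryz has q; z=x, i.e. Ryx.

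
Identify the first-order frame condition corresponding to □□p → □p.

Density

Suppose □□p→□p is valid. Take Rxy and set V(p)={w : xR²w}. Then □□p at x, so □p at x, so p at y, i.e. ∃z(Rxz∧Rzy).
Conversely, on a frame with density the schema holds at every world under every valuation.
So the correspondent is density.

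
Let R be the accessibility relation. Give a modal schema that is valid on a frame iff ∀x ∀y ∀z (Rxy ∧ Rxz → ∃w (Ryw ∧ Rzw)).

The condition is convergence. The .2 schema ◇□r → □◇r defines it.

◇□r → □◇r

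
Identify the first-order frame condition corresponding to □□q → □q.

density: ∀x ∀y (Rxy → ∃z (Rxz ∧ Rzy))

Suppose □□q→□q is valid. Take Rxy and set V(q)={w : xR²w}. Then □□q at x, so □q at x, so q at y, i.e. ∃z(Rxz∧Rzy).
Conversely, any frame satisfying ∀x ∀y (Rxy → ∃z (Rxz ∧ Rzy)) validates the schema.
Frame condition: ∀x ∀y (Rxy → ∃z (Rxz ∧ Rzy)).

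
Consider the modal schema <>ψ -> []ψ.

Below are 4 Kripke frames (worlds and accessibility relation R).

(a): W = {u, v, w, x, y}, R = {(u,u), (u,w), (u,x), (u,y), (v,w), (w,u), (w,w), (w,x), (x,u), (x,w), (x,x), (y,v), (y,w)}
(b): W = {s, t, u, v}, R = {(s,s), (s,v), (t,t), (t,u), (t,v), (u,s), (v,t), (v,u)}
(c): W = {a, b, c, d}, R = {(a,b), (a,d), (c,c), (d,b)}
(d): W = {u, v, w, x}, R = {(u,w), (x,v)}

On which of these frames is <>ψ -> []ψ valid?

(d)

This is the axiom for partial functionality; its first-order frame correspondent is forall x forall y forall z (Rxy & Rxz -> y = z).
(a): fails — u sees both u and w.
(b): fails — s sees both s and v.
(c): fails — a sees both b and d.
(d): holds.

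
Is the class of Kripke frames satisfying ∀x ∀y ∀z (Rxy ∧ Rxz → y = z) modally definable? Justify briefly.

The condition is partial functionality. A defining modal formula is ◇q → □q.
Suppose ◇q→□q is valid. Take Rxy, Rxz and set V(q)={y}. Then ◇q at x, so □q at x, so q at z, i.e. z=y.

Yes — defined by ◇q → □q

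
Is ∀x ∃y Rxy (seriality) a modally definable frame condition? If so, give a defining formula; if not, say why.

Yes — defined by □q → ◇q

This is a Sahlqvist condition; the D axiom □q → ◇q defines it.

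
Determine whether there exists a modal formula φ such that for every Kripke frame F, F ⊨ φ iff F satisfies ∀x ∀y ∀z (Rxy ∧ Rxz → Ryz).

Yes — defined by ◇p → □◇p

The condition is the Euclidean property. A defining modal formula is ◇p → □◇p.
Suppose ◇p→□◇p is valid. Take Rxy, Rxz and set V(p)={y}. Then ◇p at x, so □◇p at x, so ◇p at z, so some w with Rzw has p; w=y, i.e. Rzy. By symmetry of the argument, Ryz.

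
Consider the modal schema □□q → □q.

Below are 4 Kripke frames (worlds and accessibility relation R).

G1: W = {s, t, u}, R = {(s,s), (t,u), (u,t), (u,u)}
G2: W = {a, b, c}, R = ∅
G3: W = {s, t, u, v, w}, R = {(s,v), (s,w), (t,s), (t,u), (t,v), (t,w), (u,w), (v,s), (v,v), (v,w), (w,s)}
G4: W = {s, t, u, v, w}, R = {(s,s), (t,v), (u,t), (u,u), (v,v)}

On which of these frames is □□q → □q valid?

The schema corresponds to density: ∀x ∀y (Rxy → ∃z (Rxz ∧ Rzy)).
G1: condition met.
G2: condition met.
G3: fails — Ruw but no z with Ruz and Rzw.
G4: condition met.

G1, G2, G4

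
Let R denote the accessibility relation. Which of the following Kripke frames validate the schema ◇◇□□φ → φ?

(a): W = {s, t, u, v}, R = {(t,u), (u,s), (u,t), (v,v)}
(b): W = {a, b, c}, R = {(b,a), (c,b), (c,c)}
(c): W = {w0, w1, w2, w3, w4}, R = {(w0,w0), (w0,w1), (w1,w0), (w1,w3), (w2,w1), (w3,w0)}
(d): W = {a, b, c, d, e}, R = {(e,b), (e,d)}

(d)

This is the axiom for a generalized confluence (Geach) condition; its first-order frame correspondent is ∀x ∀y (xR²y → ∃w (yR²w ∧ x = w)).
(a): fails — tR²s but no w with sR²w and t=w.
(b): fails — cR²a but no w with aR²w and c=w.
(c): fails — w2R²w0 but no w with w0R²w and w2=w.
(d): condition met.
Valid on: (d).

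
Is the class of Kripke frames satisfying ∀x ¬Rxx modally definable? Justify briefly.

Not definable by any modal formula

If a class were modally definable it would be closed under surjective bounded morphisms (Goldblatt–Thomason).
The 2-cycle (worlds s,t with s→t→s) is irreflexive, and the map sending every world to a single reflexive point • is a surjective bounded morphism (forth: every edge maps to (•,•); back: every world has a successor). So any modal formula valid on the 2-cycle is also valid on the reflexive point, which is not irreflexive.
So no modal formula (or set of formulas) defines exactly the irreflexive frames.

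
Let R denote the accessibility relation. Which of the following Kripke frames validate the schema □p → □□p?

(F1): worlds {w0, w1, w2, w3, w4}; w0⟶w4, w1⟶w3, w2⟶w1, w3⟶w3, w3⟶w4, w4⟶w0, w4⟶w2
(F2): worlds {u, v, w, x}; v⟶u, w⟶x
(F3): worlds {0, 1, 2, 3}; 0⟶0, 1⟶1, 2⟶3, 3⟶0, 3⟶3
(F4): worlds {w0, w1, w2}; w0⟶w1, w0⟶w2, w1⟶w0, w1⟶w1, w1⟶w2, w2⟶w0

(F2)

Frame correspondent (Sahlqvist): ∀x ∀y ∀z (Rxy ∧ Ryz → Rxz) — i.e. transitivity.
(F1): fails — Rw0w4 and Rw4w2 but not Rw0w2.
(F2): ✓.
(F3): fails — R23 and R30 but not R20.
(F4): fails — Rw0w1 and Rw1w0 but not Rw0w0.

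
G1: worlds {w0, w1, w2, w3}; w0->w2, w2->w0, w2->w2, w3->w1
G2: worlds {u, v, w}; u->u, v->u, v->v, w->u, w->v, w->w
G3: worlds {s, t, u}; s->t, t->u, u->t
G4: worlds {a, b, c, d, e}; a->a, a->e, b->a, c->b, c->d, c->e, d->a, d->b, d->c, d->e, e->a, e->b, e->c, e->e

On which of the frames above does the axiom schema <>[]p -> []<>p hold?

This is the axiom for convergence; its first-order frame correspondent is forall x forall y forall z (Rxy & Rxz -> exists w (Ryw & Rzw)).
G1: fails — Rw3w1 and Rw3w1 but w1 and w1 have no common successor.
G2: holds.
G3: holds.
G4: fails — Rdc and Rdb but c and b have no common successor.
Valid on: G2, G3.

G2, G3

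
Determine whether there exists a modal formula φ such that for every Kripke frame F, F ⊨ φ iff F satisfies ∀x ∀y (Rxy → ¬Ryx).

No

Modal frame validity is preserved under surjective bounded morphisms.
The 4-cycle (worlds 0,1,2,3 with 0→1→2→3→0) is asymmetric. Mapping every world to a single reflexive point • is a surjective bounded morphism, and the reflexive point is not asymmetric (R•• but asymmetry requires ¬R••).
So the class is not modally definable.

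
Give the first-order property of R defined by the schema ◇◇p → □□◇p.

This is a Sahlqvist (Geach-type) schema ◇^2□^0p → □^2◇^1p.
Minimal-valuation argument: fix x; take any y with xR^2y and any z with xR^2z. Set V(p) to the set of worlds R-reachable from y in exactly 0 steps. Then □^0p holds at y, so the antecedent holds at x; validity forces ◇^1p at z, giving a w with zR^1w and yR^0w.
First-order correspondent: ∀x ∀y ∀z ((xR²y ∧ xR²z) → ∃w (y = w ∧ zRw)).

∀x ∀y ∀z ((xR²y ∧ xR²z) → ∃w (y = w ∧ zRw))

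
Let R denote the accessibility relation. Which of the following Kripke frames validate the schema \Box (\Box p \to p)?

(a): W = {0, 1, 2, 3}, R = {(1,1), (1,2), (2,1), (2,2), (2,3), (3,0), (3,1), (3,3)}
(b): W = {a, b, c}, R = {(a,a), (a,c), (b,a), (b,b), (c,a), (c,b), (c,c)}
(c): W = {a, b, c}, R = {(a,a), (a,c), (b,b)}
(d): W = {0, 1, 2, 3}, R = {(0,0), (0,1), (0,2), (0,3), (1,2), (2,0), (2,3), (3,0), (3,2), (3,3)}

Frame correspondent (Sahlqvist): \forall x \forall y (Rxy \to Ryy) — i.e. shift-reflexivity.
(a): fails — R30 but not R00.
(b): satisfies the condition.
(c): fails — Rac but not Rcc.
(d): fails — R32 but not R22.
Valid on: (b).

(b)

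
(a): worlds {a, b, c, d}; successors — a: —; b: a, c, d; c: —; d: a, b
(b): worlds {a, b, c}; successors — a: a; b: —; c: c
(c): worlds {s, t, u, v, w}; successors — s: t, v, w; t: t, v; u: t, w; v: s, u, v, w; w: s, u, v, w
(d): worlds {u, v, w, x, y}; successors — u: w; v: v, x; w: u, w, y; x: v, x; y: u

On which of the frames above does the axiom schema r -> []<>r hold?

(b)

This is the axiom for symmetry; its first-order frame correspondent is forall x forall y (Rxy -> Ryx).
(a): fails — Rbc but not Rcb.
(b): satisfies the condition.
(c): fails — Rtv but not Rvt.
(d): fails — Rwy but not Ryw.
Valid on: (b).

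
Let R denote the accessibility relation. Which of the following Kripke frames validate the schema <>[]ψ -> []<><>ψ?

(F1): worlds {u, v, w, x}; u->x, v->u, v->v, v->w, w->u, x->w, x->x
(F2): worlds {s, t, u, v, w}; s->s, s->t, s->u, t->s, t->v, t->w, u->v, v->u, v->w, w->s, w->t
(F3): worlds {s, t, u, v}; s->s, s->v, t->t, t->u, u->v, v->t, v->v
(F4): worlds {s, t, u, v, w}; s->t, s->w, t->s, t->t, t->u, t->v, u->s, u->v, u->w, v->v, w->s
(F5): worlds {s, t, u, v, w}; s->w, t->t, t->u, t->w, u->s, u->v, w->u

Frame correspondent (Sahlqvist): forall x forall y forall z ((xRy & xRz) -> exists w (yRw & z R^2 w)) — i.e. a generalized confluence (Geach) condition.
(F1): fails — vRv, vRw but no t with vRt and wR²t.
(F2): fails — sRu, sRt but no w* with uRw* and tR²w*.
(F3): satisfies the condition.
(F4): fails — sRw, sRw but no w* with wRw* and wR²w*.
(F5): fails — sRw, sRw but no w* with wRw* and wR²w*.

(F3)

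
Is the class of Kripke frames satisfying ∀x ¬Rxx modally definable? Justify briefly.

Not modally definable

Any modally definable frame class is closed under surjective bounded morphisms.
The 2-cycle (worlds w0,w1 with w0→w1→w0) is irreflexive, and the map sending every world to a single reflexive point • is a surjective bounded morphism (forth: every edge maps to (•,•); back: every world has a successor). So any modal formula valid on the 2-cycle is also valid on the reflexive point, which is not irreflexive.
Hence irreflexivity is not modally definable.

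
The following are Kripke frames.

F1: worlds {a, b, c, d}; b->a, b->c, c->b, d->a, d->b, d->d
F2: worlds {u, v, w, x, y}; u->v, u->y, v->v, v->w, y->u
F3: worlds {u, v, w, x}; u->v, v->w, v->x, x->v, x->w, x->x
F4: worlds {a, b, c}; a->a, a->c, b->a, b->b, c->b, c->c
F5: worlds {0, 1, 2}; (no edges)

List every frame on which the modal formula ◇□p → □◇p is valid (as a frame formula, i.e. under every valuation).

The schema corresponds to convergence: ∀x ∀y ∀z (Rxy ∧ Rxz → ∃w (Ryw ∧ Rzw)).
F1: fails — Rbc and Rba but c and a have no common successor.
F2: fails — Ruv and Ruy but v and y have no common successor.
F3: fails — Rvw and Rvw but w and w have no common successor.
F4: ✓.
F5: ✓.
Valid on: F4, F5.

F4, F5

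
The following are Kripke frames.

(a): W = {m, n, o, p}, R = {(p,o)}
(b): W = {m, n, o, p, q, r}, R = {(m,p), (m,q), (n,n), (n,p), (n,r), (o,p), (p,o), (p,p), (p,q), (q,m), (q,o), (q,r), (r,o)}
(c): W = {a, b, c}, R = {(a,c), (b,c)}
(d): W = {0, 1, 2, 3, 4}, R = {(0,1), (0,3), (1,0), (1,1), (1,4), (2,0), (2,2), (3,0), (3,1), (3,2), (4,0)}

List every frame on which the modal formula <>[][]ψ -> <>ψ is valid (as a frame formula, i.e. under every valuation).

The schema corresponds to a generalized confluence (Geach) condition: forall x forall y (xRy -> exists w (y R^2 w & xRw)).
(a): fails — pRo but no w with oR²w and pRw.
(b): fails — qRr but no w with rR²w and qRw.
(c): fails — aRc but no w with cR²w and aRw.
(d): ✓.
Valid on: (d).

(d)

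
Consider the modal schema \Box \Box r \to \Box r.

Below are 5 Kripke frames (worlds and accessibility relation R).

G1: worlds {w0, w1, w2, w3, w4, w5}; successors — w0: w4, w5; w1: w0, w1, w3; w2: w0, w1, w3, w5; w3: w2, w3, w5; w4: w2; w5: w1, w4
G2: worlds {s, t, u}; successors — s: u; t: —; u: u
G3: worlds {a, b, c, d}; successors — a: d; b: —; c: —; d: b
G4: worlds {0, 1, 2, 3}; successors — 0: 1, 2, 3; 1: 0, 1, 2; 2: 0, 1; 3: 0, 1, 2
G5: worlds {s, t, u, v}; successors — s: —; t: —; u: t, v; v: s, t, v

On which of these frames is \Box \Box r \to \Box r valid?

G2, G5

The schema corresponds to density: \forall x \forall y (Rxy \to \exists z (Rxz \wedge Rzy)).
G1: fails — Rw4w2 but no z with Rw4z and Rzw2.
G2: satisfies the condition.
G3: fails — Rdb but no z with Rdz and Rzb.
G4: fails — R03 but no z with R0z and Rz3.
G5: satisfies the condition.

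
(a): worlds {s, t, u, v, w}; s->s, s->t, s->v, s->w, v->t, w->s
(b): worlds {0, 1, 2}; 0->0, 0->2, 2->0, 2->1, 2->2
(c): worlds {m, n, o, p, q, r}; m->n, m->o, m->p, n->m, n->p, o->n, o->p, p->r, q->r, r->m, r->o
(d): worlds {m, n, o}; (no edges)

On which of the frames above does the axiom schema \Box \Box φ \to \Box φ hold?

The schema corresponds to density: \forall x \forall y (Rxy \to \exists z (Rxz \wedge Rzy)).
(a): fails — Rvt but no z with Rvz and Rzt.
(b): satisfies the condition.
(c): fails — Ron but no z with Roz and Rzn.
(d): satisfies the condition.

(b), (d)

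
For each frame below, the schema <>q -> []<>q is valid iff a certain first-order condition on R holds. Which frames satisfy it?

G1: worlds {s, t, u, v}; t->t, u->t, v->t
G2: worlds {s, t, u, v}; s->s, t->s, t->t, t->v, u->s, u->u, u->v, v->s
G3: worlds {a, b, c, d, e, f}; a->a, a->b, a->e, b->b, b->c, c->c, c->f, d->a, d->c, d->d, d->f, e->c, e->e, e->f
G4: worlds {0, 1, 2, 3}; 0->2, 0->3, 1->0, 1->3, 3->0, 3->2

G1

Frame correspondent (Sahlqvist): forall x forall y forall z (Rxy & Rxz -> Ryz) — i.e. the Euclidean property.
G1: ✓.
G2: fails — Rtv and Rtv but not Rvv.
G3: fails — Rab and Rae but not Rbe.
G4: fails — R02 and R02 but not R22.
Valid on: G1.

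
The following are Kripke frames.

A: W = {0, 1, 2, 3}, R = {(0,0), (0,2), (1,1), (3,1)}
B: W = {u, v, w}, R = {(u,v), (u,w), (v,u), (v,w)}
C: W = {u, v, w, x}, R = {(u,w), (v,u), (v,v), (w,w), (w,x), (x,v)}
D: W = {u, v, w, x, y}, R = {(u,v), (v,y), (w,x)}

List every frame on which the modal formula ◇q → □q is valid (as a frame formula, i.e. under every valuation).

This is the axiom for partial functionality; its first-order frame correspondent is ∀x ∀y ∀z (Rxy ∧ Rxz → y = z).
A: fails — 0 sees both 0 and 2.
B: fails — u sees both v and w.
C: fails — v sees both u and v.
D: ✓.

D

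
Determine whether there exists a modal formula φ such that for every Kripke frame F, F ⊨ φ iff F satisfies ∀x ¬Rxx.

No — not modally definable

Any modally definable frame class is closed under surjective bounded morphisms.
The 5-cycle (worlds s,t,u,v,w with s→t→u→v→w→s) is irreflexive, and the map sending every world to a single reflexive point • is a surjective bounded morphism (forth: every edge maps to (•,•); back: every world has a successor). So any modal formula valid on the 5-cycle is also valid on the reflexive point, which is not irreflexive.
So no modal formula (or set of formulas) defines exactly the irreflexive frames.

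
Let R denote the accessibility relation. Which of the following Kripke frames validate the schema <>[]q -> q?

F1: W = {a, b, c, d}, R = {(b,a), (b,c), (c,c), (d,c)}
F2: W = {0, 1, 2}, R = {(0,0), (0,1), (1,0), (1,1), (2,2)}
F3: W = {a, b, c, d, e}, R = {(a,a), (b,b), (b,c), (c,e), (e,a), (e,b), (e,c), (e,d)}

The schema corresponds to symmetry: forall x forall y (Rxy -> Ryx).
F1: fails — Rba but not Rab.
F2: satisfies the condition.
F3: fails — Rbc but not Rcb.

F2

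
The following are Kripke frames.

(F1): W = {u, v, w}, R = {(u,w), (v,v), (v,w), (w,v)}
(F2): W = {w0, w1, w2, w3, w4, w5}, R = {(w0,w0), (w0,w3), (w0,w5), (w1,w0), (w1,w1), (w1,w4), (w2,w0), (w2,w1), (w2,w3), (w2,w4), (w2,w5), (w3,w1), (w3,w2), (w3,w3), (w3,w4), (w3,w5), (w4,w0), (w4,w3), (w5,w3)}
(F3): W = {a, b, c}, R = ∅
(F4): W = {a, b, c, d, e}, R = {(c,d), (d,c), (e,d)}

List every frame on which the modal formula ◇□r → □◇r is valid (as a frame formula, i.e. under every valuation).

(F1), (F3), (F4)

Frame correspondent (Sahlqvist): ∀x ∀y ∀z (Rxy ∧ Rxz → ∃w (Ryw ∧ Rzw)) — i.e. convergence.
(F1): condition met.
(F2): fails — Rw2w5 and Rw2w1 but w5 and w1 have no common successor.
(F3): condition met.
(F4): condition met.
Valid on: (F1), (F3), (F4).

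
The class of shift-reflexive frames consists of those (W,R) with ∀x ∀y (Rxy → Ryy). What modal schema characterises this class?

The condition is shift-reflexivity. The T□ schema □(□ψ → ψ) defines it.

□(□ψ → ψ)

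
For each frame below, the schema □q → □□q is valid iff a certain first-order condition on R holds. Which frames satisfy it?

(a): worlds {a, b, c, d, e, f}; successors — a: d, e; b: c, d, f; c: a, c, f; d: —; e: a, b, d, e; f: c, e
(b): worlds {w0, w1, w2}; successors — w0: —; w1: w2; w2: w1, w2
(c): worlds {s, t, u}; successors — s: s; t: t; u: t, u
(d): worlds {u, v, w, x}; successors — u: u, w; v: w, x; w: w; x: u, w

The schema corresponds to transitivity: ∀x ∀y ∀z (Rxy ∧ Ryz → Rxz).
(a): fails — Rbc and Rca but not Rba.
(b): fails — Rw1w2 and Rw2w1 but not Rw1w1.
(c): ✓.
(d): fails — Rvx and Rxu but not Rvu.
Valid on: (c).

(c)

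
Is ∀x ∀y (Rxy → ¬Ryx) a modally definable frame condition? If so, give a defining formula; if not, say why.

No — not modally definable

Modal frame validity is preserved under surjective bounded morphisms.
The 4-cycle (worlds 0,1,2,3 with 0→1→2→3→0) is asymmetric. Mapping every world to a single reflexive point • is a surjective bounded morphism, and the reflexive point is not asymmetric (R•• but asymmetry requires ¬R••).
So the class is not modally definable.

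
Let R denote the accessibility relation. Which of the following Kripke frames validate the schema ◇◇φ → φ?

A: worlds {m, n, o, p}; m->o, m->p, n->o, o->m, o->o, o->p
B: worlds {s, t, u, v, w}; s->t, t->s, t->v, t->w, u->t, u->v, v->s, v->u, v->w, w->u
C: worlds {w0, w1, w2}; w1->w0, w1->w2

C

The schema corresponds to a generalized confluence (Geach) condition: ∀x ∀y (xR²y → ∃w (y = w ∧ x = w)).
A: fails — mR²o but o ≠ m.
B: fails — sR²v but v ≠ s.
C: satisfies the condition.
Valid on: C.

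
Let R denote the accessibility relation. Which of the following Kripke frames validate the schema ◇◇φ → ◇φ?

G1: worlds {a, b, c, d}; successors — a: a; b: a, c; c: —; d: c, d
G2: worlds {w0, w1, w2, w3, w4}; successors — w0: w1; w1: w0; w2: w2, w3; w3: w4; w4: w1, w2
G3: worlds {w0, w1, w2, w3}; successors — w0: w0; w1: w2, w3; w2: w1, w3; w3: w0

Frame correspondent (Sahlqvist): ∀x ∀y ∀z (Rxy ∧ Ryz → Rxz) — i.e. transitivity.
G1: condition met.
G2: fails — Rw1w0 and Rw0w1 but not Rw1w1.
G3: fails — Rw1w2 and Rw2w1 but not Rw1w1.
Valid on: G1.

G1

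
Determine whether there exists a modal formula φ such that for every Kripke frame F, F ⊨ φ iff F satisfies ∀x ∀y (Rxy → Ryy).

Yes, by □(□p → p)

This is a Sahlqvist condition; the T□ axiom □(□p → p) defines it.
Suppose □(□p→p) is valid. Take Rxy and set V(p)={w : Ryw}. Then at y, □p holds; since □(□p→p) at x, □p→p at y, so p at y, i.e. Ryy.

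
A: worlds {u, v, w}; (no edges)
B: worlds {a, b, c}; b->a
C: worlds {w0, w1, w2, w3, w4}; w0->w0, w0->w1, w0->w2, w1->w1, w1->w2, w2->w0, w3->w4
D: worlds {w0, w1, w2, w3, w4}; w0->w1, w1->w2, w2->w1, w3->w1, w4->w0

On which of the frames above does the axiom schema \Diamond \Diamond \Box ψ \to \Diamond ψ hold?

A, B

Frame correspondent (Sahlqvist): \forall x \forall y (x R^2 y \to \exists w (yRw \wedge xRw)) — i.e. a generalized confluence (Geach) condition.
A: satisfies the condition.
B: satisfies the condition.
C: fails — w1R²w2 but no w with w2Rw and w1Rw.
D: fails — w4R²w1 but no w with w1Rw and w4Rw.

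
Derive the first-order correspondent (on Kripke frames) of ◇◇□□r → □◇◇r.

∀x ∀y ∀z ((xR²y ∧ xRz) → ∃w (yR²w ∧ zR²w))

This is a Sahlqvist (Geach-type) schema ◇^2□^2r → □^1◇^2r.
Minimal-valuation argument: fix x; take any y with xR^2y and any z with xR^1z. Set V(r) to the set of worlds R-reachable from y in exactly 2 steps. Then □^2r holds at y, so the antecedent holds at x; validity forces ◇^2r at z, giving a w with zR^2w and yR^2w.
First-order correspondent: ∀x ∀y ∀z ((xR²y ∧ xRz) → ∃w (yR²w ∧ zR²w)).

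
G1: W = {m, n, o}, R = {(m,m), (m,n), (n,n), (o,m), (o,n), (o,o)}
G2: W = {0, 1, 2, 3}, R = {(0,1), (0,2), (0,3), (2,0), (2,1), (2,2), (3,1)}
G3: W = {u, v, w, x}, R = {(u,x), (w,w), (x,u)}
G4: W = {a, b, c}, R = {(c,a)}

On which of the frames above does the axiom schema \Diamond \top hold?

Frame correspondent (Sahlqvist): \forall x \exists y Rxy — i.e. seriality.
G1: ✓.
G2: fails — world 1 has no successor.
G3: fails — world v has no successor.
G4: fails — world a has no successor.
Valid on: G1.

G1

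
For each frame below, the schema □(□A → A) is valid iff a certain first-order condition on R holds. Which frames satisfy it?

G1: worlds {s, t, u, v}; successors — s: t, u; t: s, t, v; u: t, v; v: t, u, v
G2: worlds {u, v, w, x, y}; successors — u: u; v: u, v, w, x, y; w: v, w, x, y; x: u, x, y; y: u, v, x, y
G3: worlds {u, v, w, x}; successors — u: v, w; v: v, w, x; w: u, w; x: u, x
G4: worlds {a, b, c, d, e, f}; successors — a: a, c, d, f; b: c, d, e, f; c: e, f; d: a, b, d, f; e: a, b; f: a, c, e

This is the axiom for shift-reflexivity; its first-order frame correspondent is ∀x ∀y (Rxy → Ryy).
G1: fails — Rvu but not Ruu.
G2: ✓.
G3: fails — Rwu but not Ruu.
G4: fails — Rdf but not Rff.
Valid on: G2.

G2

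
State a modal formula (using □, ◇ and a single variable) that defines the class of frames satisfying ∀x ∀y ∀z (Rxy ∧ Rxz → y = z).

◇q → □q

The condition is partial functionality. The CD schema ◇q → □q defines it.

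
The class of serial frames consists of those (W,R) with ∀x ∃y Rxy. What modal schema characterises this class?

A defining formula is □p → ◇p (the D axiom).
Suppose □p→◇p is valid. At any x set V(p)=W. Then □p at x, so ◇p at x, so x has a successor.

□p → ◇p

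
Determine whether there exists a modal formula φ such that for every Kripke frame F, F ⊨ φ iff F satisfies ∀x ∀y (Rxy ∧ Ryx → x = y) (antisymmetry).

No — not modally definable

Any modally definable frame class is closed under surjective bounded morphisms.
The 4-cycle (worlds w0,w1,w2,w3 with w0→w1→w2→w3→w0) is antisymmetric. Sending even-indexed worlds to • and odd-indexed worlds to ∘ is a surjective bounded morphism onto the two-world frame with •↔∘, which is not antisymmetric.
Hence antisymmetry is not modally definable.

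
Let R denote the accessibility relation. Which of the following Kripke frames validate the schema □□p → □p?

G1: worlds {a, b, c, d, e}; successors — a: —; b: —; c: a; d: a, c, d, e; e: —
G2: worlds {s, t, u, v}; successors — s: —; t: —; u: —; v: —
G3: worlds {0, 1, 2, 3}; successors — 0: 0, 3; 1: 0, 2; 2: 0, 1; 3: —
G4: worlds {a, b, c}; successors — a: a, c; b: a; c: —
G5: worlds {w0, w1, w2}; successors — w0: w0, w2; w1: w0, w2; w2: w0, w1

G2, G4

The schema corresponds to density: ∀x ∀y (Rxy → ∃z (Rxz ∧ Rzy)).
G1: fails — Rca but no z with Rcz and Rza.
G2: ✓.
G3: fails — R12 but no z with R1z and Rz2.
G4: ✓.
G5: fails — Rw2w1 but no z with Rw2z and Rzw1.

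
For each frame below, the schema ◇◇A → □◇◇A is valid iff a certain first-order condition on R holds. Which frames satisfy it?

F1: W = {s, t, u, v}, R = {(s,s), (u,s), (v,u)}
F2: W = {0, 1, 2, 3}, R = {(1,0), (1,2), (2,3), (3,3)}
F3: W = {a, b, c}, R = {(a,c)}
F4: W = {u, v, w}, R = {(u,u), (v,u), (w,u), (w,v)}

Frame correspondent (Sahlqvist): ∀x ∀y ∀z ((xR²y ∧ xRz) → ∃w (y = w ∧ zR²w)) — i.e. a generalized confluence (Geach) condition.
F1: satisfies the condition.
F2: fails — 1R²3, 1R0 but no w with 3=w and 0R²w.
F3: satisfies the condition.
F4: satisfies the condition.

F1, F3, F4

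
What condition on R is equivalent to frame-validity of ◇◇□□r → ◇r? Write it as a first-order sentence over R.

This is a Sahlqvist (Geach-type) schema ◇^2□^2r → □^0◇^1r.
Minimal-valuation argument: fix x; take any y with xR^2y and any z with xR^0z. Set V(r) to the set of worlds R-reachable from y in exactly 2 steps. Then □^2r holds at y, so the antecedent holds at x; validity forces ◇^1r at z, giving a w with zR^1w and yR^2w.
First-order correspondent: ∀x ∀y (xR²y → ∃w (yR²w ∧ xRw)).

∀x ∀y (xR²y → ∃w (yR²w ∧ xRw))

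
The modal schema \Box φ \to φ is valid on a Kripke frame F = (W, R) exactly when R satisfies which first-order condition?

reflexivity: \forall x Rxx

This schema is the T axiom.
It corresponds to reflexivity: \forall x Rxx.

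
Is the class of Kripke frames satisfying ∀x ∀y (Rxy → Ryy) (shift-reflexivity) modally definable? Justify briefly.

Definable; □(□p → p) defines it

Yes: it is shift-reflexivity, defined by the T□ schema □(□p → p).
Suppose □(□p→p) is valid. Take Rxy and set V(p)={w : Ryw}. Then at y, □p holds; since □(□p→p) at x, □p→p at y, so p at y, i.e. Ryy.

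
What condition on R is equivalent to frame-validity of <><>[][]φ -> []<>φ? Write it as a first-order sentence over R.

forall x forall y forall z ((x R^2 y & xRz) -> exists w (y R^2 w & zRw))

This is a Sahlqvist (Geach-type) schema ◇^2□^2φ → □^1◇^1φ.
First-order correspondent: forall x forall y forall z ((x R^2 y & xRz) -> exists w (y R^2 w & zRw)).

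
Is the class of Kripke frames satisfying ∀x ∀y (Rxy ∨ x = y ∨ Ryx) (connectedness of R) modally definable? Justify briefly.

Not definable by any modal formula

If a class were modally definable it would be closed under disjoint unions (Goldblatt–Thomason).
Take 4 disjoint single-world reflexive frames: each is trivially connected, but their disjoint union has 4 worlds with no edge between distinct components, so it is not connected.
So the class is not modally definable.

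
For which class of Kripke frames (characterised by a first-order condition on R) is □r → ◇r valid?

Seriality

This schema is the D axiom.
Its frame correspondent is seriality — ∀x ∃y Rxy.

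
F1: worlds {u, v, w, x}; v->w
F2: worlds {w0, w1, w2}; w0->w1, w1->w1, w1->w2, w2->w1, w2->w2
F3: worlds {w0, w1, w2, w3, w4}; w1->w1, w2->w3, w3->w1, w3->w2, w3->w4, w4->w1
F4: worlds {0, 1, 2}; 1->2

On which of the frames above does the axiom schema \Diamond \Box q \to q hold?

Frame correspondent (Sahlqvist): \forall x \forall y (Rxy \to Ryx) — i.e. symmetry.
F1: fails — Rvw but not Rwv.
F2: fails — Rw0w1 but not Rw1w0.
F3: fails — Rw3w1 but not Rw1w3.
F4: fails — R12 but not R21.

none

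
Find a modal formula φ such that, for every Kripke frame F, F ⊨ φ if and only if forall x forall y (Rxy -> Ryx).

p → □◇p

The condition is symmetry. The B schema p → □◇p defines it.
Suppose p→□◇p is valid. Take Rxy and set V(p)={x}. Then p at x, so □◇p at x, so ◇p at y, so some z with Ryz has p; z=x, i.e. Ryx.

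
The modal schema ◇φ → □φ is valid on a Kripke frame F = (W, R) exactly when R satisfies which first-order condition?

Suppose ◇φ→□φ is valid. Take Rxy, Rxz and set V(φ)={y}. Then ◇φ at x, so □φ at x, so φ at z, i.e. z=y.

Partial functionality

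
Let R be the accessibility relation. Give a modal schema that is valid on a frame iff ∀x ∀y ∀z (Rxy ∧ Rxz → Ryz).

The condition is the Euclidean property. The 5 schema ◇s → □◇s defines it.

◇s → □◇s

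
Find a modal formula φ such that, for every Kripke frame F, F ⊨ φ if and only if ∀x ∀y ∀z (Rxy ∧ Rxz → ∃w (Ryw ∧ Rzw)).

A defining formula is ◇□p → □◇p (the .2 axiom).
Suppose ◇□p→□◇p is valid. Take Rxy, Rxz and set V(p)={w : Ryw}. Then □p at y so ◇□p at x, so □◇p at x, so ◇p at z, giving w with Rzw and Ryw.

◇□p → □◇p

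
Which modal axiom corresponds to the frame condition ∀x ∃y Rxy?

□ψ → ◇ψ

The condition is seriality. The D schema □ψ → ◇ψ defines it.
Suppose □ψ→◇ψ is valid. At any x set V(ψ)=W. Then □ψ at x, so ◇ψ at x, so x has a successor.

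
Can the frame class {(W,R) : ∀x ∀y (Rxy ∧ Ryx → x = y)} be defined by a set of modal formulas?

Modal frame validity is preserved under surjective bounded morphisms.
The 8-cycle (worlds s,t,u,v,w,x,y,z with s→t→u→v→w→x→y→z→s) is antisymmetric. Sending even-indexed worlds to s and odd-indexed worlds to t is a surjective bounded morphism onto the two-world frame with s↔t, which is not antisymmetric.
So the class is not modally definable.

No — not modally definable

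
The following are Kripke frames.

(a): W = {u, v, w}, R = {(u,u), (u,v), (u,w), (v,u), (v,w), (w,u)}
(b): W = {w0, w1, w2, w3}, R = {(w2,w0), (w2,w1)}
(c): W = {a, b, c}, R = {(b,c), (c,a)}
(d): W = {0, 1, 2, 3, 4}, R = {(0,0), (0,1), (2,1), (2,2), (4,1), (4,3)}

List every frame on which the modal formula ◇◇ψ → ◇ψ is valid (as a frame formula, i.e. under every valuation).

(b), (d)

This is the axiom for transitivity; its first-order frame correspondent is ∀x ∀y ∀z (Rxy ∧ Ryz → Rxz).
(a): fails — Rwu and Ruv but not Rwv.
(b): condition met.
(c): fails — Rbc and Rca but not Rba.
(d): condition met.
Valid on: (b), (d).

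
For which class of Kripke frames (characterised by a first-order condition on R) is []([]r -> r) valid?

Suppose □(□r→r) is valid. Take Rxy and set V(r)={w : Ryw}. Then at y, □r holds; since □(□r→r) at x, □r→r at y, so r at y, i.e. Ryy.

shift-reflexivity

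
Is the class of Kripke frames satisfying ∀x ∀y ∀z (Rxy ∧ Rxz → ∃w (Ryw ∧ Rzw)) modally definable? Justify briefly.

Yes: it is convergence, defined by the .2 schema ◇□p → □◇p.
Suppose ◇□p→□◇p is valid. Take Rxy, Rxz and set V(p)={w : Ryw}. Then □p at y so ◇□p at x, so □◇p at x, so ◇p at z, giving w with Rzw and Ryw.

Yes, by ◇□p → □◇p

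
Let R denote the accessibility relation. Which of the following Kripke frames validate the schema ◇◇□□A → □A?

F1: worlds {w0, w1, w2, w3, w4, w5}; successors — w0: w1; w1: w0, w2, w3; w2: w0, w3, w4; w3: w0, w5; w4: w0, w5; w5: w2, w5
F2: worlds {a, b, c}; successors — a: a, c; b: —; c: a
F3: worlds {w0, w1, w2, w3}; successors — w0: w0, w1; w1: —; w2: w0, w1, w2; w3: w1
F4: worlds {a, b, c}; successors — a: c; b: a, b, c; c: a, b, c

F2, F4

The schema corresponds to a generalized confluence (Geach) condition: ∀x ∀y ∀z ((xR²y ∧ xRz) → ∃w (yR²w ∧ z = w)).
F1: fails — w0R²w0, w0Rw1 but no w with w0R²w and w1=w.
F2: condition met.
F3: fails — w0R²w1, w0Rw0 but no w with w1R²w and w0=w.
F4: condition met.
Valid on: F2, F4.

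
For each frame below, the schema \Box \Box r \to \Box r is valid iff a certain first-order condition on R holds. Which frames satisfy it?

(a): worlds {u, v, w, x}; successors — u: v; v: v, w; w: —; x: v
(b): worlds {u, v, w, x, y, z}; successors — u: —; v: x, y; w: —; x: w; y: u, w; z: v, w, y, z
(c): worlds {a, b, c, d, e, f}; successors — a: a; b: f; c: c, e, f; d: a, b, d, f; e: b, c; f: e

The schema corresponds to density: \forall x \forall y (Rxy \to \exists z (Rxz \wedge Rzy)).
(a): holds.
(b): fails — Rxw but no t with Rxt and Rtw.
(c): fails — Reb but no z with Rez and Rzb.
Valid on: (a).

(a)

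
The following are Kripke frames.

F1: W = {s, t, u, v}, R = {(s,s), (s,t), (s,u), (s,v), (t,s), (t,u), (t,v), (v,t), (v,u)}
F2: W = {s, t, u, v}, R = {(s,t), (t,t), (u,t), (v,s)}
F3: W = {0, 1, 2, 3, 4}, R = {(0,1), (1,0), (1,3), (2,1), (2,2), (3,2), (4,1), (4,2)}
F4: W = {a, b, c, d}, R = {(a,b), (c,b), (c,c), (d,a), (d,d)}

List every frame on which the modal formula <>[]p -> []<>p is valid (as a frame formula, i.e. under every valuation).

F2

This is the axiom for convergence; its first-order frame correspondent is forall x forall y forall z (Rxy & Rxz -> exists w (Ryw & Rzw)).
F1: fails — Rsv and Rsu but v and u have no common successor.
F2: satisfies the condition.
F3: fails — R10 and R13 but 0 and 3 have no common successor.
F4: fails — Rab and Rab but b and b have no common successor.
Valid on: F2.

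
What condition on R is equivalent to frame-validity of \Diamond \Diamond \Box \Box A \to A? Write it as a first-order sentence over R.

This is a Sahlqvist (Geach-type) schema ◇^2□^2A → □^0◇^0A.
Minimal-valuation argument: fix x; take any y with xR^2y and any z with xR^0z. Set V(A) to the set of worlds R-reachable from y in exactly 2 steps. Then □^2A holds at y, so the antecedent holds at x; validity forces ◇^0A at z, giving a w with zR^0w and yR^2w.
First-order correspondent: \forall x \forall y (x R^2 y \to \exists w (y R^2 w \wedge x = w)).

\forall x \forall y (x R^2 y \to \exists w (y R^2 w \wedge x = w))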